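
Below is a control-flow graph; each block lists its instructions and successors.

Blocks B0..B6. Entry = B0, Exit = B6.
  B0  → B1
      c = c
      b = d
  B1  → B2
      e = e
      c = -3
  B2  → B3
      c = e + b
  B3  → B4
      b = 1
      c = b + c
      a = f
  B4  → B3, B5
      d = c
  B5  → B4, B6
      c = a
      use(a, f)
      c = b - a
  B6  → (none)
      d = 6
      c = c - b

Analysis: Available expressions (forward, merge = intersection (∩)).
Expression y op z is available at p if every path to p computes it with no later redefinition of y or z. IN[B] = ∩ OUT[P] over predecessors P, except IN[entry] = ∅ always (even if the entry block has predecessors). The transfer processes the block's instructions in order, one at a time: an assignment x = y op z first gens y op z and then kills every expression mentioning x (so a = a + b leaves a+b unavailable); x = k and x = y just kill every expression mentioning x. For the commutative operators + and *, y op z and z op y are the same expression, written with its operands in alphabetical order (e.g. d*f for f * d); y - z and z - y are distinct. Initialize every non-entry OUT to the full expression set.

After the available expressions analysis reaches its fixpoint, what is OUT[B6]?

Per-block solution:
  B0:  IN={}  OUT={}
  B1:  IN={}  OUT={}
  B2:  IN={}  OUT={b+e}
  B3:  IN={}  OUT={}
  B4:  IN={}  OUT={}
  B5:  IN={}  OUT={b-a}
  B6:  IN={b-a}  OUT={b-a}

Merge at B6: IN[B6] = OUT[B5] = {b-a}
Applying B6's transfer function to that IN value gives OUT[B6] (row B6 above).

Answer: {b-a}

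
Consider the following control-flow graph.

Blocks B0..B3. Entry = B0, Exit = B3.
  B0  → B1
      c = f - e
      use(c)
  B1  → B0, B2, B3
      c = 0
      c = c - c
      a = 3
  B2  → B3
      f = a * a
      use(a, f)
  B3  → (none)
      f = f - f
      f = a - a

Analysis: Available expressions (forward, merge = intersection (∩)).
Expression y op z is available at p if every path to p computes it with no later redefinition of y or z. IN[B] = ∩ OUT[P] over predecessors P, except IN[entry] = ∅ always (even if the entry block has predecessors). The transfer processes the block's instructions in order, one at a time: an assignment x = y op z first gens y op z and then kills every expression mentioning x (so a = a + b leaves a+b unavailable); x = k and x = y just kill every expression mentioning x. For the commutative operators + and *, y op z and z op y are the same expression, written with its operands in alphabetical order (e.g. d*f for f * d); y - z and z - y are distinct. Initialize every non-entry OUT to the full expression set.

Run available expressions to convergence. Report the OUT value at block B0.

Fixpoint table:
  B0:   IN={}   OUT={f-e}
  B1:   IN={f-e}   OUT={f-e}
  B2:   IN={f-e}   OUT={a*a}
  B3:   IN={}   OUT={a-a}

Merge at B0 (entry node, so the boundary value {} is joined with the incoming edge(s)): IN[B0] = {} ∩ OUT[B1] = {}
Applying B0's transfer function to that IN value gives OUT[B0] (row B0 above).

Answer: {f-e}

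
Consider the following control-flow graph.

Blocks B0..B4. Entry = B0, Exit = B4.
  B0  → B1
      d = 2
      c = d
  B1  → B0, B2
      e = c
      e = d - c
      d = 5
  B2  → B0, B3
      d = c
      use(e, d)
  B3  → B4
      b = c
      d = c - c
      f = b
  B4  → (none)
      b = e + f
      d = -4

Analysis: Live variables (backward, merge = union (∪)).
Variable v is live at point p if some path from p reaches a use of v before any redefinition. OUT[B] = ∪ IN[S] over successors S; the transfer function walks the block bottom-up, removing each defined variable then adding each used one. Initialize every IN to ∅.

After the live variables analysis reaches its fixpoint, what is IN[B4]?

Fixpoint table:
  B0: | IN={} | OUT={c, d}
  B1: | IN={c, d} | OUT={c, e}
  B2: | IN={c, e} | OUT={c, e}
  B3: | IN={c, e} | OUT={e, f}
  B4: | IN={e, f} | OUT={}

B4 is the boundary node: OUT[B4] = {}
Applying B4's transfer function to that OUT value gives IN[B4] (row B4 above).

Answer: {e, f}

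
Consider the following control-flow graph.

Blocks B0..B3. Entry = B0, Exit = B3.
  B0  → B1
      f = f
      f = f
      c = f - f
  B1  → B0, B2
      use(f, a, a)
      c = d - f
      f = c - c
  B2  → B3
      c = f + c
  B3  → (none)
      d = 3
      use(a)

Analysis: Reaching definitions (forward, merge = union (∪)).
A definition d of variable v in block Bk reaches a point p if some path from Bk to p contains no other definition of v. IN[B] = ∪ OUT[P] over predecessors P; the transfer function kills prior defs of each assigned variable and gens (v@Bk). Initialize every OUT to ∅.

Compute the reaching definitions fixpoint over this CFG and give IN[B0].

Converged values:
  B0:  IN={c@B1, f@B1}  OUT={c@B0, f@B0}
  B1:  IN={c@B0, f@B0}  OUT={c@B1, f@B1}
  B2:  IN={c@B1, f@B1}  OUT={c@B2, f@B1}
  B3:  IN={c@B2, f@B1}  OUT={c@B2, d@B3, f@B1}

Merge at B0 (entry node, so the boundary value {} is joined with the incoming edge(s)): IN[B0] = {} ⊔ OUT[B1] = {c@B1, f@B1}

Answer: {c@B1, f@B1}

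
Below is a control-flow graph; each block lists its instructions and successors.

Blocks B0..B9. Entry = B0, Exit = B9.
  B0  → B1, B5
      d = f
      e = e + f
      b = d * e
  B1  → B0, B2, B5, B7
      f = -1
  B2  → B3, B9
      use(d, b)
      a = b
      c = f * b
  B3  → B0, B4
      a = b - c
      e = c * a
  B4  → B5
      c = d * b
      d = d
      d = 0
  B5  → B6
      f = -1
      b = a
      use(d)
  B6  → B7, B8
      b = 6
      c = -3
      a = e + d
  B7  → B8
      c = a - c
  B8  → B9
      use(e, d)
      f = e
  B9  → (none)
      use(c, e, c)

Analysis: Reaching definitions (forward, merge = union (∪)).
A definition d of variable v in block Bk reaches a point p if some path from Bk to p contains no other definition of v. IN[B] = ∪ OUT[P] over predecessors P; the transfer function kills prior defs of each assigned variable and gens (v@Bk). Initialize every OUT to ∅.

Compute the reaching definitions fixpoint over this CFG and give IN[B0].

Answer: {a@B3, b@B0, c@B2, d@B0, e@B0, e@B3, f@B1}

Derivation:
Per-block solution:
  B0: | IN={a@B3, b@B0, c@B2, d@B0, e@B0, e@B3, f@B1} | OUT={a@B3, b@B0, c@B2, d@B0, e@B0, f@B1}
  B1: | IN={a@B3, b@B0, c@B2, d@B0, e@B0, f@B1} | OUT={a@B3, b@B0, c@B2, d@B0, e@B0, f@B1}
  B2: | IN={a@B3, b@B0, c@B2, d@B0, e@B0, f@B1} | OUT={a@B2, b@B0, c@B2, d@B0, e@B0, f@B1}
  B3: | IN={a@B2, b@B0, c@B2, d@B0, e@B0, f@B1} | OUT={a@B3, b@B0, c@B2, d@B0, e@B3, f@B1}
  B4: | IN={a@B3, b@B0, c@B2, d@B0, e@B3, f@B1} | OUT={a@B3, b@B0, c@B4, d@B4, e@B3, f@B1}
  B5: | IN={a@B3, b@B0, c@B2, c@B4, d@B0, d@B4, e@B0, e@B3, f@B1} | OUT={a@B3, b@B5, c@B2, c@B4, d@B0, d@B4, e@B0, e@B3, f@B5}
  B6: | IN={a@B3, b@B5, c@B2, c@B4, d@B0, d@B4, e@B0, e@B3, f@B5} | OUT={a@B6, b@B6, c@B6, d@B0, d@B4, e@B0, e@B3, f@B5}
  B7: | IN={a@B3, a@B6, b@B0, b@B6, c@B2, c@B6, d@B0, d@B4, e@B0, e@B3, f@B1, f@B5} | OUT={a@B3, a@B6, b@B0, b@B6, c@B7, d@B0, d@B4, e@B0, e@B3, f@B1, f@B5}
  B8: | IN={a@B3, a@B6, b@B0, b@B6, c@B6, c@B7, d@B0, d@B4, e@B0, e@B3, f@B1, f@B5} | OUT={a@B3, a@B6, b@B0, b@B6, c@B6, c@B7, d@B0, d@B4, e@B0, e@B3, f@B8}
  B9: | IN={a@B2, a@B3, a@B6, b@B0, b@B6, c@B2, c@B6, c@B7, d@B0, d@B4, e@B0, e@B3, f@B1, f@B8} | OUT={a@B2, a@B3, a@B6, b@B0, b@B6, c@B2, c@B6, c@B7, d@B0, d@B4, e@B0, e@B3, f@B1, f@B8}

Merge at B0 (entry node, so the boundary value {} is joined with the incoming edge(s)): IN[B0] = {} ⊔ OUT[B1] ⊔ OUT[B3] = {a@B3, b@B0, c@B2, d@B0, e@B0, e@B3, f@B1}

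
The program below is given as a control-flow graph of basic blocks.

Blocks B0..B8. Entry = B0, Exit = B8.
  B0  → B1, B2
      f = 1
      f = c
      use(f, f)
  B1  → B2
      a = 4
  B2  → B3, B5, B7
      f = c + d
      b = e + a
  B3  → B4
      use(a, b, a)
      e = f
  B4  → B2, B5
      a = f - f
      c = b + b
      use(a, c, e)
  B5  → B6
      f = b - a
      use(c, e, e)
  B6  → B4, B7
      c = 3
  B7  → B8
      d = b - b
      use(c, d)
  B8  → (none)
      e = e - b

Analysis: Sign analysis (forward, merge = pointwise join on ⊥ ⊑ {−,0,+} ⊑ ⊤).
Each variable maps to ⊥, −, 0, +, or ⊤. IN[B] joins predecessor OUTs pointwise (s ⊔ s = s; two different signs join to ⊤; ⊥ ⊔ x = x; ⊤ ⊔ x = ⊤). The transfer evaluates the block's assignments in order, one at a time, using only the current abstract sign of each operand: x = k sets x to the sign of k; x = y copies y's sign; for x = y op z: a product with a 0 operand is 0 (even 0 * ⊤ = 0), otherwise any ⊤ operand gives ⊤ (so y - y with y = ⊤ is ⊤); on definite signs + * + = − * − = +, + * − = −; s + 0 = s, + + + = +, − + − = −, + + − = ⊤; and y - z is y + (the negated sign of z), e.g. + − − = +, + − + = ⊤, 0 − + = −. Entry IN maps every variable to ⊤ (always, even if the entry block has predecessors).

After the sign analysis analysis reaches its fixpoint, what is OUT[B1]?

Converged values:
  B0: | IN=(all ⊤) | OUT=(all ⊤)
  B1: | IN=(all ⊤) | OUT={a:+; rest ⊤}
  B2: | IN=(all ⊤) | OUT=(all ⊤)
  B3: | IN=(all ⊤) | OUT=(all ⊤)
  B4: | IN=(all ⊤) | OUT=(all ⊤)
  B5: | IN=(all ⊤) | OUT=(all ⊤)
  B6: | IN=(all ⊤) | OUT={c:+; rest ⊤}
  B7: | IN=(all ⊤) | OUT=(all ⊤)
  B8: | IN=(all ⊤) | OUT=(all ⊤)

Merge at B1: IN[B1] = OUT[B0] = {a: ⊤, b: ⊤, c: ⊤, d: ⊤, e: ⊤, f: ⊤}
Applying B1's transfer function to that IN value gives OUT[B1] (row B1 above).

Answer: {a: +, b: ⊤, c: ⊤, d: ⊤, e: ⊤, f: ⊤}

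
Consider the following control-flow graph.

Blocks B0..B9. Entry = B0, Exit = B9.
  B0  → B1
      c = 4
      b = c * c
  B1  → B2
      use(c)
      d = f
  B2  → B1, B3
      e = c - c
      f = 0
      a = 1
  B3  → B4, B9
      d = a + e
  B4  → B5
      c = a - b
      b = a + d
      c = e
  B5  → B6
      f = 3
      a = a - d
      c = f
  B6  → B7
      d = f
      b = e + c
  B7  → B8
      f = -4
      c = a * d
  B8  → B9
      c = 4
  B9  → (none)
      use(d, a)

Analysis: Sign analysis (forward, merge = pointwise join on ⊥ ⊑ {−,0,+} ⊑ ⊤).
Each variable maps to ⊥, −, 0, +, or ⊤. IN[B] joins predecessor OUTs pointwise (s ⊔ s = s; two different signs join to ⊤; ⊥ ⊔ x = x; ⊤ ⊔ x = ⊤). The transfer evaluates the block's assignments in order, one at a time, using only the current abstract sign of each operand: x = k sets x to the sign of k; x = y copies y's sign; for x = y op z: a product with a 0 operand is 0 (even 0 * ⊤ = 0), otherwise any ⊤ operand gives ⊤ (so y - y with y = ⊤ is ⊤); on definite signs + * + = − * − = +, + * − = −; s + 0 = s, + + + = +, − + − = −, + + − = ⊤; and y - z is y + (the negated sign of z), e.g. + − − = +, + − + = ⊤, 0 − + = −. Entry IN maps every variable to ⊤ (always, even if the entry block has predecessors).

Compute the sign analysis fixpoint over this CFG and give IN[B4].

Answer: {a: +, b: +, c: +, d: ⊤, e: ⊤, f: 0}

Trace:
Fixpoint table:
  B0:   IN=(all ⊤)   OUT={b:+, c:+; rest ⊤}
  B1:   IN={b:+, c:+; rest ⊤}   OUT={b:+, c:+; rest ⊤}
  B2:   IN={b:+, c:+; rest ⊤}   OUT={a:+, b:+, c:+, f:0; rest ⊤}
  B3:   IN={a:+, b:+, c:+, f:0; rest ⊤}   OUT={a:+, b:+, c:+, f:0; rest ⊤}
  B4:   IN={a:+, b:+, c:+, f:0; rest ⊤}   OUT={a:+, f:0; rest ⊤}
  B5:   IN={a:+, f:0; rest ⊤}   OUT={c:+, f:+; rest ⊤}
  B6:   IN={c:+, f:+; rest ⊤}   OUT={c:+, d:+, f:+; rest ⊤}
  B7:   IN={c:+, d:+, f:+; rest ⊤}   OUT={d:+, f:-; rest ⊤}
  B8:   IN={d:+, f:-; rest ⊤}   OUT={c:+, d:+, f:-; rest ⊤}
  B9:   IN={c:+; rest ⊤}   OUT={c:+; rest ⊤}

Merge at B4: IN[B4] = OUT[B3] = {a: +, b: +, c: +, d: ⊤, e: ⊤, f: 0}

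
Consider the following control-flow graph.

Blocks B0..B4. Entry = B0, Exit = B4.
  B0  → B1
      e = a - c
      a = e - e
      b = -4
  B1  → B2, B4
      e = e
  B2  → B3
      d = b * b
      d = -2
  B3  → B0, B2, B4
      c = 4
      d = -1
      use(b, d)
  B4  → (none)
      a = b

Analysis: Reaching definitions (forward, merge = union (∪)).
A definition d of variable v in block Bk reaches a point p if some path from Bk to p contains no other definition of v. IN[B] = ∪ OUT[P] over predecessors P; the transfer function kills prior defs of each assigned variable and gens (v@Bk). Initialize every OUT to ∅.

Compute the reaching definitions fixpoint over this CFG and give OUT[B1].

Fixpoint table:
  B0: | IN={a@B0, b@B0, c@B3, d@B3, e@B1} | OUT={a@B0, b@B0, c@B3, d@B3, e@B0}
  B1: | IN={a@B0, b@B0, c@B3, d@B3, e@B0} | OUT={a@B0, b@B0, c@B3, d@B3, e@B1}
  B2: | IN={a@B0, b@B0, c@B3, d@B3, e@B1} | OUT={a@B0, b@B0, c@B3, d@B2, e@B1}
  B3: | IN={a@B0, b@B0, c@B3, d@B2, e@B1} | OUT={a@B0, b@B0, c@B3, d@B3, e@B1}
  B4: | IN={a@B0, b@B0, c@B3, d@B3, e@B1} | OUT={a@B4, b@B0, c@B3, d@B3, e@B1}

Merge at B1: IN[B1] = OUT[B0] = {a@B0, b@B0, c@B3, d@B3, e@B0}
Applying B1's transfer function to that IN value gives OUT[B1] (row B1 above).

Answer: {a@B0, b@B0, c@B3, d@B3, e@B1}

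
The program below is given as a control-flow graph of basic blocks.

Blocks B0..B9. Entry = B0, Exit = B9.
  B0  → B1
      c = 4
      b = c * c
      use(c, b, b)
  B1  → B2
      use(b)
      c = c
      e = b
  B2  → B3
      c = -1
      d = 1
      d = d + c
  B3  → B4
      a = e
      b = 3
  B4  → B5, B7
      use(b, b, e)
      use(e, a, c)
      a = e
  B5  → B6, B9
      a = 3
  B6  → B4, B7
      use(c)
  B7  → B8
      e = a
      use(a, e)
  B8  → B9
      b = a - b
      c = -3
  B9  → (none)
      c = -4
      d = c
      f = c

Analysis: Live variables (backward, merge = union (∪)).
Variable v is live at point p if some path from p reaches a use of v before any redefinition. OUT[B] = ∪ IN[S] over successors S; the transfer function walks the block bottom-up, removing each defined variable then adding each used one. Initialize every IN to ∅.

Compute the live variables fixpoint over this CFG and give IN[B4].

Answer: {a, b, c, e}

Trace:
Converged values:
  B0: | IN={} | OUT={b, c}
  B1: | IN={b, c} | OUT={e}
  B2: | IN={e} | OUT={c, e}
  B3: | IN={c, e} | OUT={a, b, c, e}
  B4: | IN={a, b, c, e} | OUT={a, b, c, e}
  B5: | IN={b, c, e} | OUT={a, b, c, e}
  B6: | IN={a, b, c, e} | OUT={a, b, c, e}
  B7: | IN={a, b} | OUT={a, b}
  B8: | IN={a, b} | OUT={}
  B9: | IN={} | OUT={}

Merge at B4: OUT[B4] = IN[B5] ⊔ IN[B7] = {a, b, c, e}
Applying B4's transfer function to that OUT value gives IN[B4] (row B4 above).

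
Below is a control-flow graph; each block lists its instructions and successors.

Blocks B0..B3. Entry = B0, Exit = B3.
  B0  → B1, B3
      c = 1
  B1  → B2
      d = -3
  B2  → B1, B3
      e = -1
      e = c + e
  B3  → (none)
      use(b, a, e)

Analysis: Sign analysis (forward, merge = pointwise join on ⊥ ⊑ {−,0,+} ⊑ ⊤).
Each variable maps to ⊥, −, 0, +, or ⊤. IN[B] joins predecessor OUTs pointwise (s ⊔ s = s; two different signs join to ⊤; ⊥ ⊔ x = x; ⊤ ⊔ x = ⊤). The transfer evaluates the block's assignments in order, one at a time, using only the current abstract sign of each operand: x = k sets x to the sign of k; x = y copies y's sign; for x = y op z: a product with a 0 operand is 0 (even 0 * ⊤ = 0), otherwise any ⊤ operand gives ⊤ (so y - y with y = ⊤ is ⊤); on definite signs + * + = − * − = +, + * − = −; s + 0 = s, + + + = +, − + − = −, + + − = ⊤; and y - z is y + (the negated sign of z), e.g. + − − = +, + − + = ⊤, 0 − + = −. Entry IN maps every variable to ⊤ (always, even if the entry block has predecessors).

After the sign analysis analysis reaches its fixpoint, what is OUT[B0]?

Answer: {a: ⊤, b: ⊤, c: +, d: ⊤, e: ⊤, f: ⊤}

Derivation:
Converged values:
  B0: | IN=(all ⊤) | OUT={c:+; rest ⊤}
  B1: | IN={c:+; rest ⊤} | OUT={c:+, d:-; rest ⊤}
  B2: | IN={c:+, d:-; rest ⊤} | OUT={c:+, d:-; rest ⊤}
  B3: | IN={c:+; rest ⊤} | OUT={c:+; rest ⊤}

B0 is the boundary node: IN[B0] = {a: ⊤, b: ⊤, c: ⊤, d: ⊤, e: ⊤, f: ⊤}
Applying B0's transfer function to that IN value gives OUT[B0] (row B0 above).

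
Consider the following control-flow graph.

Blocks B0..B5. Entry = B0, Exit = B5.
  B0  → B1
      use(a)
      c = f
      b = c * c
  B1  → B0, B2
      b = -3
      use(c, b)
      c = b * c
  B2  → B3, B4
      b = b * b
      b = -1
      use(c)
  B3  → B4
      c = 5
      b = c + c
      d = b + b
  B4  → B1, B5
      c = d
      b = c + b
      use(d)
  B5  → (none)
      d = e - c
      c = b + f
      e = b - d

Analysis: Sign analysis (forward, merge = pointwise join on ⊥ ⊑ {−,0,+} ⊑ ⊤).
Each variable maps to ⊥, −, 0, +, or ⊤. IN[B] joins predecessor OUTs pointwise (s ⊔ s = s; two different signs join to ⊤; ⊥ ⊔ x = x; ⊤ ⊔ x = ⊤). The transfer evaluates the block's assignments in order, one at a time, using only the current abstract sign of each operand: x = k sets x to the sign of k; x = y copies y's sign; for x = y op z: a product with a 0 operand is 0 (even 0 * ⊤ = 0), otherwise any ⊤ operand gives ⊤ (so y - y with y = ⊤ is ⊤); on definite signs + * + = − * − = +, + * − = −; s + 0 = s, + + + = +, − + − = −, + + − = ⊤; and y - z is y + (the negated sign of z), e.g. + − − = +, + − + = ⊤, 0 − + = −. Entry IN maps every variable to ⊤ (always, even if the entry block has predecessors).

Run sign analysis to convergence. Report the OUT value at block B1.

Converged values:
  B0:  IN=(all ⊤)  OUT=(all ⊤)
  B1:  IN=(all ⊤)  OUT={b:-; rest ⊤}
  B2:  IN={b:-; rest ⊤}  OUT={b:-; rest ⊤}
  B3:  IN={b:-; rest ⊤}  OUT={b:+, c:+, d:+; rest ⊤}
  B4:  IN=(all ⊤)  OUT=(all ⊤)
  B5:  IN=(all ⊤)  OUT=(all ⊤)

Merge at B1: IN[B1] = OUT[B0] ⊔ OUT[B4] = {a: ⊤, b: ⊤, c: ⊤, d: ⊤, e: ⊤, f: ⊤}
Applying B1's transfer function to that IN value gives OUT[B1] (row B1 above).

Answer: {a: ⊤, b: -, c: ⊤, d: ⊤, e: ⊤, f: ⊤}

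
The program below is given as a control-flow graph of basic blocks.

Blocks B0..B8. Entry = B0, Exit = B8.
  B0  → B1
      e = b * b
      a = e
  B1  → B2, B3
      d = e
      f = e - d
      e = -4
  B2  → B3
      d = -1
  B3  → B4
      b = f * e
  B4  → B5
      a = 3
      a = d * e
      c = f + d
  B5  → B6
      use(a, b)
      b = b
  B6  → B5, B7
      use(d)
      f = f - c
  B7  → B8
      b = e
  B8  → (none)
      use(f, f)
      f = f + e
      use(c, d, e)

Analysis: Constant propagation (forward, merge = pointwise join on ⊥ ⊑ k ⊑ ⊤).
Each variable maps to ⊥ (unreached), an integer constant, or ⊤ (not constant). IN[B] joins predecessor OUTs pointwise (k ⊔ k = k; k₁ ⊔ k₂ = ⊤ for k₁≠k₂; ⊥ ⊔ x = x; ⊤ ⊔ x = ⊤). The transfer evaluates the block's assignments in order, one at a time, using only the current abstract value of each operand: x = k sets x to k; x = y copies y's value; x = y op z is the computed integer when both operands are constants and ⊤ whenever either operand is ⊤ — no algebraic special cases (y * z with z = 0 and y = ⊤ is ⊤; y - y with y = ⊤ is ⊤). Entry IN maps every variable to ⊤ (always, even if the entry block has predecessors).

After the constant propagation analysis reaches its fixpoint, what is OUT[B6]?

Answer: {a: ⊤, b: ⊤, c: ⊤, d: ⊤, e: -4, f: ⊤}

Derivation:
Fixpoint table:
  B0:   IN=(all ⊤)   OUT=(all ⊤)
  B1:   IN=(all ⊤)   OUT={e:-4; rest ⊤}
  B2:   IN={e:-4; rest ⊤}   OUT={d:-1, e:-4; rest ⊤}
  B3:   IN={e:-4; rest ⊤}   OUT={e:-4; rest ⊤}
  B4:   IN={e:-4; rest ⊤}   OUT={e:-4; rest ⊤}
  B5:   IN={e:-4; rest ⊤}   OUT={e:-4; rest ⊤}
  B6:   IN={e:-4; rest ⊤}   OUT={e:-4; rest ⊤}
  B7:   IN={e:-4; rest ⊤}   OUT={b:-4, e:-4; rest ⊤}
  B8:   IN={b:-4, e:-4; rest ⊤}   OUT={b:-4, e:-4; rest ⊤}

Merge at B6: IN[B6] = OUT[B5] = {a: ⊤, b: ⊤, c: ⊤, d: ⊤, e: -4, f: ⊤}
Applying B6's transfer function to that IN value gives OUT[B6] (row B6 above).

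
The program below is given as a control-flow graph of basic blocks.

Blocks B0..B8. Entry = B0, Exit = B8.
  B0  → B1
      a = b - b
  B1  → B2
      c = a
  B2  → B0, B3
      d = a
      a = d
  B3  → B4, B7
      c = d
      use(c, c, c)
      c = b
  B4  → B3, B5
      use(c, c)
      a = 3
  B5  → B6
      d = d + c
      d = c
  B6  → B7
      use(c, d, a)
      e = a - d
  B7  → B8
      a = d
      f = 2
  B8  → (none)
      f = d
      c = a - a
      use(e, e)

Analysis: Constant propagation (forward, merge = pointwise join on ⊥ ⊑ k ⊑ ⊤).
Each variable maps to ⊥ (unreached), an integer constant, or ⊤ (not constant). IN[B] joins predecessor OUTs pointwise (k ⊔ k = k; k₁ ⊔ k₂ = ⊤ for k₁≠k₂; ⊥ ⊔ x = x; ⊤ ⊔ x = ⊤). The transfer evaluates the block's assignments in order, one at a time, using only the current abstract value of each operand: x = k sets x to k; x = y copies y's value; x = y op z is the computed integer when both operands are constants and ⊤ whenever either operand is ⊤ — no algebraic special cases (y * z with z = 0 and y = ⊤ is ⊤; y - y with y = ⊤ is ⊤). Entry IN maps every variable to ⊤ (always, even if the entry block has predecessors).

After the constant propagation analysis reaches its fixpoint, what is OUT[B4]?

Answer: {a: 3, b: ⊤, c: ⊤, d: ⊤, e: ⊤, f: ⊤}

Working:
Per-block solution:
  B0:   IN=(all ⊤)   OUT=(all ⊤)
  B1:   IN=(all ⊤)   OUT=(all ⊤)
  B2:   IN=(all ⊤)   OUT=(all ⊤)
  B3:   IN=(all ⊤)   OUT=(all ⊤)
  B4:   IN=(all ⊤)   OUT={a:3; rest ⊤}
  B5:   IN={a:3; rest ⊤}   OUT={a:3; rest ⊤}
  B6:   IN={a:3; rest ⊤}   OUT={a:3; rest ⊤}
  B7:   IN=(all ⊤)   OUT={f:2; rest ⊤}
  B8:   IN={f:2; rest ⊤}   OUT=(all ⊤)

Merge at B4: IN[B4] = OUT[B3] = {a: ⊤, b: ⊤, c: ⊤, d: ⊤, e: ⊤, f: ⊤}
Applying B4's transfer function to that IN value gives OUT[B4] (row B4 above).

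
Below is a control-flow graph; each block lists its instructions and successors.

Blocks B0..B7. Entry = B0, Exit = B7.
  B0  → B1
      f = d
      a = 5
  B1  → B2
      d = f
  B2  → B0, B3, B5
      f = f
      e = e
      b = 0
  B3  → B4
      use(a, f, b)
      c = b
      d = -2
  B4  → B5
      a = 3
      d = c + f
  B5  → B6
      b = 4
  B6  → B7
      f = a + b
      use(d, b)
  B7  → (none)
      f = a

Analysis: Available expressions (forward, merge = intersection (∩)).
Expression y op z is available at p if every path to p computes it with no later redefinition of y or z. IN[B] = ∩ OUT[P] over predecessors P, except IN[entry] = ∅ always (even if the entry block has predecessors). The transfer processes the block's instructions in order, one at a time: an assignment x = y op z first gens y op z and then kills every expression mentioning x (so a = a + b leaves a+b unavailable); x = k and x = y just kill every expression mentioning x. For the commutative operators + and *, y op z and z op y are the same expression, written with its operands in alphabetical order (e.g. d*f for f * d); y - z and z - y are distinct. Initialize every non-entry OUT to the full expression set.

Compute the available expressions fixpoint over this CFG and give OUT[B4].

Answer: {c+f}

Working:
Converged values:
  B0:   IN={}   OUT={}
  B1:   IN={}   OUT={}
  B2:   IN={}   OUT={}
  B3:   IN={}   OUT={}
  B4:   IN={}   OUT={c+f}
  B5:   IN={}   OUT={}
  B6:   IN={}   OUT={a+b}
  B7:   IN={a+b}   OUT={a+b}

Merge at B4: IN[B4] = OUT[B3] = {}
Applying B4's transfer function to that IN value gives OUT[B4] (row B4 above).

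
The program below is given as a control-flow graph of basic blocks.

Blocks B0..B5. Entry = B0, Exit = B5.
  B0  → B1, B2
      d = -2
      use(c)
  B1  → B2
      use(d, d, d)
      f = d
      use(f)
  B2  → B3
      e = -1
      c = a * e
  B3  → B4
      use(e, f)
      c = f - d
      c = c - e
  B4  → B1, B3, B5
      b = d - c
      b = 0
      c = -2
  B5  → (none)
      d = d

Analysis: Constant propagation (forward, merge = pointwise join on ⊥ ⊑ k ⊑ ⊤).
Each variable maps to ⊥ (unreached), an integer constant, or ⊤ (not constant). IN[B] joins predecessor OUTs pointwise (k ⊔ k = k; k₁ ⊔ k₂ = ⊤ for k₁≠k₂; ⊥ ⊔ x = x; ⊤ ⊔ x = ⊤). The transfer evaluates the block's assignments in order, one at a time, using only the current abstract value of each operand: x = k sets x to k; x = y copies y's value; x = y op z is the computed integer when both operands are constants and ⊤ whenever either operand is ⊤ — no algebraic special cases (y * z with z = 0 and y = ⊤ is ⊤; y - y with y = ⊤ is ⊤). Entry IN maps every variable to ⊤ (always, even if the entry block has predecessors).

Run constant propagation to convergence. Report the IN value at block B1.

Fixpoint table:
  B0:   IN=(all ⊤)   OUT={d:-2; rest ⊤}
  B1:   IN={d:-2; rest ⊤}   OUT={d:-2, f:-2; rest ⊤}
  B2:   IN={d:-2; rest ⊤}   OUT={d:-2, e:-1; rest ⊤}
  B3:   IN={d:-2, e:-1; rest ⊤}   OUT={d:-2, e:-1; rest ⊤}
  B4:   IN={d:-2, e:-1; rest ⊤}   OUT={b:0, c:-2, d:-2, e:-1; rest ⊤}
  B5:   IN={b:0, c:-2, d:-2, e:-1; rest ⊤}   OUT={b:0, c:-2, d:-2, e:-1; rest ⊤}

Merge at B1: IN[B1] = OUT[B0] ⊔ OUT[B4] = {a: ⊤, b: ⊤, c: ⊤, d: -2, e: ⊤, f: ⊤}

Answer: {a: ⊤, b: ⊤, c: ⊤, d: -2, e: ⊤, f: ⊤}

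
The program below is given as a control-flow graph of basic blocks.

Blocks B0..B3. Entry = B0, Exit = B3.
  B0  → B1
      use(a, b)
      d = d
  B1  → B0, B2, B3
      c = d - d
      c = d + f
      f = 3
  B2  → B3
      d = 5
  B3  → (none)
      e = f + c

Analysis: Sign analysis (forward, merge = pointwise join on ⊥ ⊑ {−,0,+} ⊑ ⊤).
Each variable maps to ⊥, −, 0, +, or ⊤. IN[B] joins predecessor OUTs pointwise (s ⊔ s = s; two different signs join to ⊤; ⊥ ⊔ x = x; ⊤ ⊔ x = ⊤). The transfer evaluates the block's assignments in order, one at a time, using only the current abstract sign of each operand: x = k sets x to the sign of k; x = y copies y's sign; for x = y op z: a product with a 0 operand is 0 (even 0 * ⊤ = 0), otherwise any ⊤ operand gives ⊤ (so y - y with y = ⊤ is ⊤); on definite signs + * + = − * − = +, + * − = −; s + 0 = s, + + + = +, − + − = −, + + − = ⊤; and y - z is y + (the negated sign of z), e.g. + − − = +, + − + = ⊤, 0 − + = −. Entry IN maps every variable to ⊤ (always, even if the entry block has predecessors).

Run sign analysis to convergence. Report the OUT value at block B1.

Per-block solution:
  B0:   IN=(all ⊤)   OUT=(all ⊤)
  B1:   IN=(all ⊤)   OUT={f:+; rest ⊤}
  B2:   IN={f:+; rest ⊤}   OUT={d:+, f:+; rest ⊤}
  B3:   IN={f:+; rest ⊤}   OUT={f:+; rest ⊤}

Merge at B1: IN[B1] = OUT[B0] = {a: ⊤, b: ⊤, c: ⊤, d: ⊤, e: ⊤, f: ⊤}
Applying B1's transfer function to that IN value gives OUT[B1] (row B1 above).

Answer: {a: ⊤, b: ⊤, c: ⊤, d: ⊤, e: ⊤, f: +}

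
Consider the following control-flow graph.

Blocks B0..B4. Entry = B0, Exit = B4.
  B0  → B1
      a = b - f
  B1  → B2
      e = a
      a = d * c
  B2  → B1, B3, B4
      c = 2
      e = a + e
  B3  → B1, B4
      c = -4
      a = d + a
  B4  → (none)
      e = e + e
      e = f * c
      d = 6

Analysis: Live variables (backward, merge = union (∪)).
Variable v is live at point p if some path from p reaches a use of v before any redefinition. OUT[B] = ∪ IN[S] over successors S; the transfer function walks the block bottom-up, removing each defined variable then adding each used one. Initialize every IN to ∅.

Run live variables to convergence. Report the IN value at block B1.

Answer: {a, c, d, f}

Working:
Fixpoint table:
  B0:  IN={b, c, d, f}  OUT={a, c, d, f}
  B1:  IN={a, c, d, f}  OUT={a, d, e, f}
  B2:  IN={a, d, e, f}  OUT={a, c, d, e, f}
  B3:  IN={a, d, e, f}  OUT={a, c, d, e, f}
  B4:  IN={c, e, f}  OUT={}

Merge at B1: OUT[B1] = IN[B2] = {a, d, e, f}
Applying B1's transfer function to that OUT value gives IN[B1] (row B1 above).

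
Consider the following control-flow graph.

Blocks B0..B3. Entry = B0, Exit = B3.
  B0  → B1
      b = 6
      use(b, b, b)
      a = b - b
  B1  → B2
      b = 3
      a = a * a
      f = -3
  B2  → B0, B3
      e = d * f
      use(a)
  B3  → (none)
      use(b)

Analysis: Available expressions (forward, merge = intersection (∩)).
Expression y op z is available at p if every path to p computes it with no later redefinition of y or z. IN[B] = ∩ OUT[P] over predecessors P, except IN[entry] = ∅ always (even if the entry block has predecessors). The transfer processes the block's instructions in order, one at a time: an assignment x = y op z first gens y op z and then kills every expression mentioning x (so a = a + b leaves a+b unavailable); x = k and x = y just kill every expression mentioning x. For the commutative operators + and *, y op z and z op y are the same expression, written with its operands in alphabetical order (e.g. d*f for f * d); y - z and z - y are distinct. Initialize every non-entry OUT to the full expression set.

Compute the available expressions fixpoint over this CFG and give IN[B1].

Answer: {b-b}

Trace:
Converged values:
  B0:   IN={}   OUT={b-b}
  B1:   IN={b-b}   OUT={}
  B2:   IN={}   OUT={d*f}
  B3:   IN={d*f}   OUT={d*f}

Merge at B1: IN[B1] = OUT[B0] = {b-b}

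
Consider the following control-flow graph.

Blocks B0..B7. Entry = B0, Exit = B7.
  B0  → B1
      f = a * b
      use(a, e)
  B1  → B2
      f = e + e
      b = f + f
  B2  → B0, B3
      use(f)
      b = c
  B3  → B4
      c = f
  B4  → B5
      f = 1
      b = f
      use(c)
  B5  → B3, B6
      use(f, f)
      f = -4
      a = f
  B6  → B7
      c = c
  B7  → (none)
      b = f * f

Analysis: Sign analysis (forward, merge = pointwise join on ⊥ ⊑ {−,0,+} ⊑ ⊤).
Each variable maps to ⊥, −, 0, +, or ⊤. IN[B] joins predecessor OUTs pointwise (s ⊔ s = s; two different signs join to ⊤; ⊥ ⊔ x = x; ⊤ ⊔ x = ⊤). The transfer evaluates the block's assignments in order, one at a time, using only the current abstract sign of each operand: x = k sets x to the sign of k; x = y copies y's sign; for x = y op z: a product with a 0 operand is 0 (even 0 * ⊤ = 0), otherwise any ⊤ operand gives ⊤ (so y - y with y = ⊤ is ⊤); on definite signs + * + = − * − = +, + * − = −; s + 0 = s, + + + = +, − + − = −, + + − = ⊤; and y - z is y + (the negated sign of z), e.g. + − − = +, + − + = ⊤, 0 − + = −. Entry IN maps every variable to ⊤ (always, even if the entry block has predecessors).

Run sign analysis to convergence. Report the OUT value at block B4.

Fixpoint table:
  B0:  IN=(all ⊤)  OUT=(all ⊤)
  B1:  IN=(all ⊤)  OUT=(all ⊤)
  B2:  IN=(all ⊤)  OUT=(all ⊤)
  B3:  IN=(all ⊤)  OUT=(all ⊤)
  B4:  IN=(all ⊤)  OUT={b:+, f:+; rest ⊤}
  B5:  IN={b:+, f:+; rest ⊤}  OUT={a:-, b:+, f:-; rest ⊤}
  B6:  IN={a:-, b:+, f:-; rest ⊤}  OUT={a:-, b:+, f:-; rest ⊤}
  B7:  IN={a:-, b:+, f:-; rest ⊤}  OUT={a:-, b:+, f:-; rest ⊤}

Merge at B4: IN[B4] = OUT[B3] = {a: ⊤, b: ⊤, c: ⊤, d: ⊤, e: ⊤, f: ⊤}
Applying B4's transfer function to that IN value gives OUT[B4] (row B4 above).

Answer: {a: ⊤, b: +, c: ⊤, d: ⊤, e: ⊤, f: +}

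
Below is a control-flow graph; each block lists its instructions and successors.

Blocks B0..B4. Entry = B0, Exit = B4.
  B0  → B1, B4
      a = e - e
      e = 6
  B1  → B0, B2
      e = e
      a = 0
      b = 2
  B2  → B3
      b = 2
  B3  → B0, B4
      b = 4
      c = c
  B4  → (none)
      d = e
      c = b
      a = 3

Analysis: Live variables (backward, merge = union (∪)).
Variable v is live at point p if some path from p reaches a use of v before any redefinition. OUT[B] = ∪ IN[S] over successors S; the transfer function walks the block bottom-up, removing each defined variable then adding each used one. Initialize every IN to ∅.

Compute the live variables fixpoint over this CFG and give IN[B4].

Answer: {b, e}

Derivation:
Converged values:
  B0:  IN={b, c, e}  OUT={b, c, e}
  B1:  IN={c, e}  OUT={b, c, e}
  B2:  IN={c, e}  OUT={c, e}
  B3:  IN={c, e}  OUT={b, c, e}
  B4:  IN={b, e}  OUT={}

B4 is the boundary node: OUT[B4] = {}
Applying B4's transfer function to that OUT value gives IN[B4] (row B4 above).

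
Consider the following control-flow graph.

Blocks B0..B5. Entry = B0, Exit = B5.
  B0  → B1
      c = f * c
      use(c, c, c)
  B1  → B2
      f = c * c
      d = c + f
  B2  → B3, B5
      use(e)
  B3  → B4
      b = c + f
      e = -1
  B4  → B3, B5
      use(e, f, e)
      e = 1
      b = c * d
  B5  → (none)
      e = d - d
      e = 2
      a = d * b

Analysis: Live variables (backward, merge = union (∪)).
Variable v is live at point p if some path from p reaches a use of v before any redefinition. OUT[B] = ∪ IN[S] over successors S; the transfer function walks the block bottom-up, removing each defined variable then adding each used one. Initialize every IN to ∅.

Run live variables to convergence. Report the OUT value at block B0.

Answer: {b, c, e}

Working:
Per-block solution:
  B0:   IN={b, c, e, f}   OUT={b, c, e}
  B1:   IN={b, c, e}   OUT={b, c, d, e, f}
  B2:   IN={b, c, d, e, f}   OUT={b, c, d, f}
  B3:   IN={c, d, f}   OUT={c, d, e, f}
  B4:   IN={c, d, e, f}   OUT={b, c, d, f}
  B5:   IN={b, d}   OUT={}

Merge at B0: OUT[B0] = IN[B1] = {b, c, e}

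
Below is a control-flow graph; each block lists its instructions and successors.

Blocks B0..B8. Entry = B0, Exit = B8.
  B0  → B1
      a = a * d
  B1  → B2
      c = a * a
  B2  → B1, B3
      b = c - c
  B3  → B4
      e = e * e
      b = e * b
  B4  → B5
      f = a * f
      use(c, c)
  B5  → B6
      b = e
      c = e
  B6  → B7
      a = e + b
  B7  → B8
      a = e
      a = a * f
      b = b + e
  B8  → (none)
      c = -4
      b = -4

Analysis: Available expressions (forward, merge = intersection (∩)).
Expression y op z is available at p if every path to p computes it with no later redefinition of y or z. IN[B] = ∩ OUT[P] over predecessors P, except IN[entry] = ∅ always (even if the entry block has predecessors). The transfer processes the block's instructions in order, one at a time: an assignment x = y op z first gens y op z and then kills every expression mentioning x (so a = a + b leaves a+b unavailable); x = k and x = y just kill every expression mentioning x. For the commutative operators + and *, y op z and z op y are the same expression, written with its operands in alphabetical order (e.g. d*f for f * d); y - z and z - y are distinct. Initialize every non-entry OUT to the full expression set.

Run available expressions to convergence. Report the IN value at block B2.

Answer: {a*a}

Trace:
Per-block solution:
  B0: | IN={} | OUT={}
  B1: | IN={} | OUT={a*a}
  B2: | IN={a*a} | OUT={a*a, c-c}
  B3: | IN={a*a, c-c} | OUT={a*a, c-c}
  B4: | IN={a*a, c-c} | OUT={a*a, c-c}
  B5: | IN={a*a, c-c} | OUT={a*a}
  B6: | IN={a*a} | OUT={b+e}
  B7: | IN={b+e} | OUT={}
  B8: | IN={} | OUT={}

Merge at B2: IN[B2] = OUT[B1] = {a*a}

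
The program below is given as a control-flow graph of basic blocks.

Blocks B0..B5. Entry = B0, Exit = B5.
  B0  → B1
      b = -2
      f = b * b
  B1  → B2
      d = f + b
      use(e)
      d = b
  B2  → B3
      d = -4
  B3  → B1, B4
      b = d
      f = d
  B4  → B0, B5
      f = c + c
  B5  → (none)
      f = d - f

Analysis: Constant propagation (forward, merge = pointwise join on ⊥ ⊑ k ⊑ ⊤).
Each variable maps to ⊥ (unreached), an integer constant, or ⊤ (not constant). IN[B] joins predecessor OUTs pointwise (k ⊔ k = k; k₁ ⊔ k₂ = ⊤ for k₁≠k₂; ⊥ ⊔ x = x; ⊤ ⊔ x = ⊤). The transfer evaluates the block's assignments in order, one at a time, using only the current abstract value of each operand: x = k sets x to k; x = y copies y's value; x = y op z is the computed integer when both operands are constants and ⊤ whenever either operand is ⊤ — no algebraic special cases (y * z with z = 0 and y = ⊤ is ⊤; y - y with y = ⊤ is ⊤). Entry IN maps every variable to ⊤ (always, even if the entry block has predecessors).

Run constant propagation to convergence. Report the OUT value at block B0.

Answer: {a: ⊤, b: -2, c: ⊤, d: ⊤, e: ⊤, f: 4}

Trace:
Per-block solution:
  B0:  IN=(all ⊤)  OUT={b:-2, f:4; rest ⊤}
  B1:  IN=(all ⊤)  OUT=(all ⊤)
  B2:  IN=(all ⊤)  OUT={d:-4; rest ⊤}
  B3:  IN={d:-4; rest ⊤}  OUT={b:-4, d:-4, f:-4; rest ⊤}
  B4:  IN={b:-4, d:-4, f:-4; rest ⊤}  OUT={b:-4, d:-4; rest ⊤}
  B5:  IN={b:-4, d:-4; rest ⊤}  OUT={b:-4, d:-4; rest ⊤}

Merge at B0 (entry node, so the boundary value (all ⊤) is joined with the incoming edge(s)): IN[B0] = (all ⊤) ⊔ OUT[B4] = {a: ⊤, b: ⊤, c: ⊤, d: ⊤, e: ⊤, f: ⊤}
Applying B0's transfer function to that IN value gives OUT[B0] (row B0 above).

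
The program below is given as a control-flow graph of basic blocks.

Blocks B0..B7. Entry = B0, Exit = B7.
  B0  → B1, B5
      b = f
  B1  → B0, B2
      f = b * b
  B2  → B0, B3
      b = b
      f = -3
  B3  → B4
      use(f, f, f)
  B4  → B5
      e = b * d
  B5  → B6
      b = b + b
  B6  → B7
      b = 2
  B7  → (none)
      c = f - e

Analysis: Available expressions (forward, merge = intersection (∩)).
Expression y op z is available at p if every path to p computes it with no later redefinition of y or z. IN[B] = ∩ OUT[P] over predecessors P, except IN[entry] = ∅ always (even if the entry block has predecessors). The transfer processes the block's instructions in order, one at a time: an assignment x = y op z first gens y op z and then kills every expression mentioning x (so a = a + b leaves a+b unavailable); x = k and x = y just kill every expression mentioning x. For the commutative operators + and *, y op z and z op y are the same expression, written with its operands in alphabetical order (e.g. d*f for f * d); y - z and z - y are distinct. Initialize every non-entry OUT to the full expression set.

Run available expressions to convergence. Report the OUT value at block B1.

Converged values:
  B0: | IN={} | OUT={}
  B1: | IN={} | OUT={b*b}
  B2: | IN={b*b} | OUT={}
  B3: | IN={} | OUT={}
  B4: | IN={} | OUT={b*d}
  B5: | IN={} | OUT={}
  B6: | IN={} | OUT={}
  B7: | IN={} | OUT={f-e}

Merge at B1: IN[B1] = OUT[B0] = {}
Applying B1's transfer function to that IN value gives OUT[B1] (row B1 above).

Answer: {b*b}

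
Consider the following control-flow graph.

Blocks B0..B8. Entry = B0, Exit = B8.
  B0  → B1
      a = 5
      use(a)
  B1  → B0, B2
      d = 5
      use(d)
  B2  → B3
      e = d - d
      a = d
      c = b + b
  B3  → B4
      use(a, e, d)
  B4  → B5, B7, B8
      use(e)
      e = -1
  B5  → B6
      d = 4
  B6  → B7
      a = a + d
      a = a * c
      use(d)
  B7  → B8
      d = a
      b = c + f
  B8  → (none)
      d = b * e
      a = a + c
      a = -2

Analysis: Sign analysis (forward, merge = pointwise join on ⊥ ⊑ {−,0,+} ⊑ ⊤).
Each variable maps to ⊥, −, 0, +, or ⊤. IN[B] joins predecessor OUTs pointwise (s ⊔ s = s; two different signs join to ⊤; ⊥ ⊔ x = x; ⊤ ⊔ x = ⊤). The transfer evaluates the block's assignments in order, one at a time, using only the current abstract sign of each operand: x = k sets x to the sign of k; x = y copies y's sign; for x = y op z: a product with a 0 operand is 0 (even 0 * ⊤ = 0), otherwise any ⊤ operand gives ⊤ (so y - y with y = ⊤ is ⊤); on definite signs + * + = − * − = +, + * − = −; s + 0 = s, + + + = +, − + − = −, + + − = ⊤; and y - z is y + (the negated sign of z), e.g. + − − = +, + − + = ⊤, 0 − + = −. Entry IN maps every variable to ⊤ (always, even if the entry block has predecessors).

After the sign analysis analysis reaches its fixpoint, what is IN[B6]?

Converged values:
  B0: | IN=(all ⊤) | OUT={a:+; rest ⊤}
  B1: | IN={a:+; rest ⊤} | OUT={a:+, d:+; rest ⊤}
  B2: | IN={a:+, d:+; rest ⊤} | OUT={a:+, d:+; rest ⊤}
  B3: | IN={a:+, d:+; rest ⊤} | OUT={a:+, d:+; rest ⊤}
  B4: | IN={a:+, d:+; rest ⊤} | OUT={a:+, d:+, e:-; rest ⊤}
  B5: | IN={a:+, d:+, e:-; rest ⊤} | OUT={a:+, d:+, e:-; rest ⊤}
  B6: | IN={a:+, d:+, e:-; rest ⊤} | OUT={d:+, e:-; rest ⊤}
  B7: | IN={d:+, e:-; rest ⊤} | OUT={e:-; rest ⊤}
  B8: | IN={e:-; rest ⊤} | OUT={a:-, e:-; rest ⊤}

Merge at B6: IN[B6] = OUT[B5] = {a: +, b: ⊤, c: ⊤, d: +, e: -, f: ⊤}

Answer: {a: +, b: ⊤, c: ⊤, d: +, e: -, f: ⊤}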